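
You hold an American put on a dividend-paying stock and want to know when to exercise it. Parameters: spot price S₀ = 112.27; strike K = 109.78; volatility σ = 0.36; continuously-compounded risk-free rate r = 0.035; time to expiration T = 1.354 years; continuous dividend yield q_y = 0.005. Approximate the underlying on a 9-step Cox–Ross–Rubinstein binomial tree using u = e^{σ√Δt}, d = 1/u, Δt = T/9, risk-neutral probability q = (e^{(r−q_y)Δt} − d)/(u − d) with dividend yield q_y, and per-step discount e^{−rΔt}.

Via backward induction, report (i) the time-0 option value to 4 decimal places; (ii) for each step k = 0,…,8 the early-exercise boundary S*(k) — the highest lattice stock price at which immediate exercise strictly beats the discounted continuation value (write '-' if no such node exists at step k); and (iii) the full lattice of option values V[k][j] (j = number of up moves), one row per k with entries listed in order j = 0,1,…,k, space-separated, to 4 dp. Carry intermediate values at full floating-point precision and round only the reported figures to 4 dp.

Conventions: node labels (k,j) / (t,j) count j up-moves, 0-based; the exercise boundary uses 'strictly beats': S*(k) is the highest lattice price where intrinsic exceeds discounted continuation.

Δt=0.15044, u=1.14985, d=0.86968, q=0.48129, disc=e^(-rΔt)=0.99475
k=9 terminal: V=max(K-S,0) → 77.8290 67.5357 53.9262 35.9323 12.1414 0.0000 0.0000 0.0000 0.0000 0.0000
k=8: j=0 S=36.7389 intr=73.0411 cont=72.4922 V=73.0411[EX]; j=1 S=48.5747 intr=61.2053 cont=60.6652 V=61.2053[EX]; j=2 S=64.2236 intr=45.5564 cont=45.0281 V=45.5564[EX]; j=3 S=84.9140 intr=24.8660 cont=24.3533 V=24.8660[EX]; j=4 S=112.2700 intr=0.0000 cont=6.2648 V=6.2648[hold]; j=5 S=148.4390 intr=0.0000 cont=0.0000 V=0.0000[hold]; j=6 S=196.2603 intr=0.0000 cont=0.0000 V=0.0000[hold]; j=7 S=259.4878 intr=0.0000 cont=0.0000 V=0.0000[hold]; j=8 S=343.0846 intr=0.0000 cont=0.0000 V=0.0000[hold]  S*(8)=84.9140
k=7: j=0 S=42.2443 intr=67.5357 cont=66.9909 V=67.5357[EX]; j=1 S=55.8538 intr=53.9262 cont=53.3917 V=53.9262[EX]; j=2 S=73.8477 intr=35.9323 cont=35.4113 V=35.9323[EX]; j=3 S=97.6386 intr=12.1414 cont=15.8298 V=15.8298[hold]; j=4 S=129.0940 intr=0.0000 cont=3.2325 V=3.2325[hold]; j=5 S=170.6830 intr=0.0000 cont=0.0000 V=0.0000[hold]; j=6 S=225.6704 intr=0.0000 cont=0.0000 V=0.0000[hold]; j=7 S=298.3727 intr=0.0000 cont=0.0000 V=0.0000[hold]  S*(7)=73.8477
k=6: j=0 S=48.5747 intr=61.2053 cont=60.6652 V=61.2053[EX]; j=1 S=64.2236 intr=45.5564 cont=45.0281 V=45.5564[EX]; j=2 S=84.9140 intr=24.8660 cont=26.1192 V=26.1192[hold]; j=3 S=112.2700 intr=0.0000 cont=9.7155 V=9.7155[hold]; j=4 S=148.4390 intr=0.0000 cont=1.6679 V=1.6679[hold]; j=5 S=196.2603 intr=0.0000 cont=0.0000 V=0.0000[hold]; j=6 S=259.4878 intr=0.0000 cont=0.0000 V=0.0000[hold]  S*(6)=64.2236
k=5: j=0 S=55.8538 intr=53.9262 cont=53.3917 V=53.9262[EX]; j=1 S=73.8477 intr=35.9323 cont=36.0112 V=36.0112[hold]; j=2 S=97.6386 intr=12.1414 cont=18.1285 V=18.1285[hold]; j=3 S=129.0940 intr=0.0000 cont=5.8116 V=5.8116[hold]; j=4 S=170.6830 intr=0.0000 cont=0.8606 V=0.8606[hold]; j=5 S=225.6704 intr=0.0000 cont=0.0000 V=0.0000[hold]  S*(5)=55.8538
k=4: j=0 S=64.2236 intr=45.5564 cont=45.0659 V=45.5564[EX]; j=1 S=84.9140 intr=24.8660 cont=27.2605 V=27.2605[hold]; j=2 S=112.2700 intr=0.0000 cont=12.1364 V=12.1364[hold]; j=3 S=148.4390 intr=0.0000 cont=3.4107 V=3.4107[hold]; j=4 S=196.2603 intr=0.0000 cont=0.4441 V=0.4441[hold]  S*(4)=64.2236
k=3: j=0 S=73.8477 intr=35.9323 cont=36.5577 V=36.5577[hold]; j=1 S=97.6386 intr=12.1414 cont=19.8764 V=19.8764[hold]; j=2 S=129.0940 intr=0.0000 cont=7.8951 V=7.8951[hold]; j=3 S=170.6830 intr=0.0000 cont=1.9725 V=1.9725[hold]  S*(3)=-
k=2: j=0 S=84.9140 intr=24.8660 cont=28.3792 V=28.3792[hold]; j=1 S=112.2700 intr=0.0000 cont=14.0358 V=14.0358[hold]; j=2 S=148.4390 intr=0.0000 cont=5.0181 V=5.0181[hold]  S*(2)=-
k=1: j=0 S=97.6386 intr=12.1414 cont=21.3630 V=21.3630[hold]; j=1 S=129.0940 intr=0.0000 cont=9.6447 V=9.6447[hold]  S*(1)=-
k=0: j=0 S=112.2700 intr=0.0000 cont=15.6405 V=15.6405[hold]  S*(0)=-

price = 15.6405
boundary = - - - - 64.2236 55.8538 64.2236 73.8477 84.9140
tree:
15.6405
21.3630 9.6447
28.3792 14.0358 5.0181
36.5577 19.8764 7.8951 1.9725
45.5564 27.2605 12.1364 3.4107 0.4441
53.9262 36.0112 18.1285 5.8116 0.8606 0.0000
61.2053 45.5564 26.1192 9.7155 1.6679 0.0000 0.0000
67.5357 53.9262 35.9323 15.8298 3.2325 0.0000 0.0000 0.0000
73.0411 61.2053 45.5564 24.8660 6.2648 0.0000 0.0000 0.0000 0.0000
77.8290 67.5357 53.9262 35.9323 12.1414 0.0000 0.0000 0.0000 0.0000 0.0000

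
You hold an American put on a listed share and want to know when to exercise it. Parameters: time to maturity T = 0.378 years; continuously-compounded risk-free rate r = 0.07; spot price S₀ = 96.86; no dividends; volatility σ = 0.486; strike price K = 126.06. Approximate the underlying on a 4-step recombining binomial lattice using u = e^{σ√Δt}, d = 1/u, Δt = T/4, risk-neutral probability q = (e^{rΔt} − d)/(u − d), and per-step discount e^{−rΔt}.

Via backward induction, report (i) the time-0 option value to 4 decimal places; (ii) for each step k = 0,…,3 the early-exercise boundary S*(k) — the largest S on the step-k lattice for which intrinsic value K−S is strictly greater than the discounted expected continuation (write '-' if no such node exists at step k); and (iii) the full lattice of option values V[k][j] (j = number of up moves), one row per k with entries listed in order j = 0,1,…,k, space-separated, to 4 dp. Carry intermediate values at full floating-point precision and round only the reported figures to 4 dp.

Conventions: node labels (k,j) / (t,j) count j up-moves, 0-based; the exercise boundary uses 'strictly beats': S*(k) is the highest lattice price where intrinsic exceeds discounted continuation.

price = 30.7937
boundary = - 83.4182 96.8600 83.4182
tree:
30.7937
42.6418 18.6266
54.2183 29.2000 7.6473
64.1882 42.6418 14.9432 0.0000
72.7745 54.2183 29.2000 0.0000 0.0000

params: Δt=0.09450 u=1.16114 d=0.86122 q=0.48485 e^(-rΔt)=0.99341
t_4 payoffs: 72.7745 54.2183 29.2000 0.0000 0.0000
t_3: node(3,0) S=61.8718 payoff=64.1882 vs cont=63.3570 → 64.1882 [stop]  node(3,1) S=83.4182 payoff=42.6418 vs cont=41.8107 → 42.6418 [stop]  node(3,2) S=112.4678 payoff=13.5922 vs cont=14.9432 → 14.9432 [wait]  node(3,3) S=151.6338 payoff=0.0000 vs cont=0.0000 → 0.0000 [wait]  ⇒ S*(3)=83.4182
t_2: node(2,0) S=71.8417 payoff=54.2183 vs cont=53.3871 → 54.2183 [stop]  node(2,1) S=96.8600 payoff=29.2000 vs cont=29.0196 → 29.2000 [stop]  node(2,2) S=130.5907 payoff=0.0000 vs cont=7.6473 → 7.6473 [wait]  ⇒ S*(2)=96.8600
t_1: node(1,0) S=83.4182 payoff=42.6418 vs cont=41.8107 → 42.6418 [stop]  node(1,1) S=112.4678 payoff=13.5922 vs cont=18.6266 → 18.6266 [wait]  ⇒ S*(1)=83.4182
t_0: node(0,0) S=96.8600 payoff=29.2000 vs cont=30.7937 → 30.7937 [wait]  ⇒ S*(0)=-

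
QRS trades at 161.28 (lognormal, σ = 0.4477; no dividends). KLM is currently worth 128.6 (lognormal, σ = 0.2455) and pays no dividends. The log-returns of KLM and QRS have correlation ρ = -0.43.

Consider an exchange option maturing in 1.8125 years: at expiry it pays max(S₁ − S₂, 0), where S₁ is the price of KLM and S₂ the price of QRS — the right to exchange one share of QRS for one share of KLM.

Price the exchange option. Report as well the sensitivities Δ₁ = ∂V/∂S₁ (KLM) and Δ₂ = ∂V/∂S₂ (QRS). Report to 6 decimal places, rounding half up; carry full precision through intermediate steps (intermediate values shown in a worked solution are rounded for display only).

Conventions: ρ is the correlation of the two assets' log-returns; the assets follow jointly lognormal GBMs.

exchange price = 30.526262
Δ1 = 0.547365
Δ2 = -0.247178

σ_eff = √(σ₁² + σ₂² − 2ρσ₁σ₂) = √(0.2455² + 0.4477² − 2·-0.43·0.2455·0.4477) = 0.596010
d₁ = (ln(S₁/S₂) + (q₂ − q₁ + σ_eff²/2)T) / (σ_eff√T) = (ln(128.6/161.28) + (0.0 − 0.0 + 0.177614)·1.8125) / 0.802404 = 0.119006
d₂ = d₁ − σ_eff√T = 0.119006 − 0.802404 = -0.683398
N(d₁) = 0.547365,  N(d₂) = 0.247178
V = S₁·e^{−q₁T}·N(d₁) − S₂·e^{−q₂T}·N(d₂) = 70.391085 − 39.864823 = 30.526262
Key observation: no risk-free rate is needed — with the second asset as numeraire the exchange option is a call on the ratio S₁/S₂, and r cancels out of the value.
Δ₁ = e^{−q₁T}·N(d₁) = 0.547365;  Δ₂ = −e^{−q₂T}·N(d₂) = -0.247178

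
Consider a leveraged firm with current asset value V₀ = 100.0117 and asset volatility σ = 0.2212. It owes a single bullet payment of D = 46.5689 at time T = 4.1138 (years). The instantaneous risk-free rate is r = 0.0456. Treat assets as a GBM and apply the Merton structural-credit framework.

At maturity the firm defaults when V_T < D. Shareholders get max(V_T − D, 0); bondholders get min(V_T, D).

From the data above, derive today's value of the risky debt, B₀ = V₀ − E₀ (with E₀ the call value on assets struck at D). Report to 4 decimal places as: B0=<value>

B0=38.4372

Apply the equity-as-call identities (strike 46.5689, horizon 4.1138 years):
d₁ = [ln(V₀/D) + (r + σ²/2)T] / (σ√T)
   = [ln(100.0117/46.5689) + (0.0456 + 0.5·0.2212²)·4.1138] / (0.2212·√4.1138)
   = [0.764354 + 0.288232] / 0.448649 = 2.346125
d₂ = d₁ − σ√T = 2.346125 − 0.448649 = 1.897476
N(d₁) = 0.990515,  N(d₂) = 0.971117,  e^(−rT) = 0.828955
E₀ = V₀·N(d₁) − D·e^(−rT)·N(d₂)
   = 100.0117·0.990515 − 46.5689·0.828955·0.971117 = 61.574544
B₀ = V₀ − E₀ = 100.0117 − 61.574544 = 38.437156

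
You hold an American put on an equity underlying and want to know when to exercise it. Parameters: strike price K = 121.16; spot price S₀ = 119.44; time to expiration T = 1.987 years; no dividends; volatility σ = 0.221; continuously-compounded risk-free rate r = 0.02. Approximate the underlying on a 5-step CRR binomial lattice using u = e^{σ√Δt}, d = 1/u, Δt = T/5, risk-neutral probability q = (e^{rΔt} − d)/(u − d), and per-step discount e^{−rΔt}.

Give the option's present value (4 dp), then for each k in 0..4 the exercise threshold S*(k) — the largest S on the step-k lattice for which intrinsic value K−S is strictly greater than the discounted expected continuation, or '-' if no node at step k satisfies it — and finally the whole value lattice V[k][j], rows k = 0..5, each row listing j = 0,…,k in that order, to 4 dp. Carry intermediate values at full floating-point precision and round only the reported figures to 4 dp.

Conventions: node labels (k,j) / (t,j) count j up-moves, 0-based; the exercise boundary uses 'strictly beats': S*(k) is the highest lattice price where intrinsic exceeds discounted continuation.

price = 14.2602
boundary = - - - 78.6385 90.3941
tree:
14.2602
21.4603 7.1089
31.0034 12.0233 2.1855
42.5215 19.6958 4.3516 0.0000
52.7483 30.7659 8.6648 0.0000 0.0000
61.6452 42.5215 17.2530 0.0000 0.0000 0.0000

Δt=0.39740, u=1.14949, d=0.86995, q=0.49377, disc=e^(-rΔt)=0.99208
k=5 terminal: V=max(K-S,0) → 61.6452 42.5215 17.2530 0.0000 0.0000 0.0000
k=4: j=0 S=68.4117 intr=52.7483 cont=51.7892 V=52.7483[EX]; j=1 S=90.3941 intr=30.7659 cont=29.8068 V=30.7659[EX]; j=2 S=119.4400 intr=1.7200 cont=8.6648 V=8.6648[hold]; j=3 S=157.8191 intr=0.0000 cont=0.0000 V=0.0000[hold]; j=4 S=208.5304 intr=0.0000 cont=0.0000 V=0.0000[hold]  S*(4)=90.3941
k=3: j=0 S=78.6385 intr=42.5215 cont=41.5624 V=42.5215[EX]; j=1 S=103.9070 intr=17.2530 cont=19.6958 V=19.6958[hold]; j=2 S=137.2950 intr=0.0000 cont=4.3516 V=4.3516[hold]; j=3 S=181.4114 intr=0.0000 cont=0.0000 V=0.0000[hold]  S*(3)=78.6385
k=2: j=0 S=90.3941 intr=30.7659 cont=31.0034 V=31.0034[hold]; j=1 S=119.4400 intr=1.7200 cont=12.0233 V=12.0233[hold]; j=2 S=157.8191 intr=0.0000 cont=2.1855 V=2.1855[hold]  S*(2)=-
k=1: j=0 S=103.9070 intr=17.2530 cont=21.4603 V=21.4603[hold]; j=1 S=137.2950 intr=0.0000 cont=7.1089 V=7.1089[hold]  S*(1)=-
k=0: j=0 S=119.4400 intr=1.7200 cont=14.2602 V=14.2602[hold]  S*(0)=-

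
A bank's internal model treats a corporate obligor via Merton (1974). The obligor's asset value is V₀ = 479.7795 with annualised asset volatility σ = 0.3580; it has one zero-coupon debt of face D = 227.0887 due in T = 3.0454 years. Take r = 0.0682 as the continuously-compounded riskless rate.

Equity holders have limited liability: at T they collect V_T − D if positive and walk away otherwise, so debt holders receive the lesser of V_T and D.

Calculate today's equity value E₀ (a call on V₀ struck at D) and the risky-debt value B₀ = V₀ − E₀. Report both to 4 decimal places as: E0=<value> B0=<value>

E0=300.1922 B0=179.5873

Apply the equity-as-call identities (strike 227.0887, horizon 3.0454 years):
d₁ = [ln(V₀/D) + (r + σ²/2)T] / (σ√T)
   = [ln(479.7795/227.0887) + (0.0682 + 0.5·0.3580²)·3.0454] / (0.3580·√3.0454)
   = [0.747986 + 0.402852] / 0.624748 = 1.842081
d₂ = d₁ − σ√T = 1.842081 − 0.624748 = 1.217333
N(d₁) = 0.967268,  N(d₂) = 0.888261,  e^(−rT) = 0.812454
E₀ = V₀·N(d₁) − D·e^(−rT)·N(d₂)
   = 479.7795·0.967268 − 227.0887·0.812454·0.888261 = 300.192173
B₀ = V₀ − E₀ = 479.7795 − 300.192173 = 179.587327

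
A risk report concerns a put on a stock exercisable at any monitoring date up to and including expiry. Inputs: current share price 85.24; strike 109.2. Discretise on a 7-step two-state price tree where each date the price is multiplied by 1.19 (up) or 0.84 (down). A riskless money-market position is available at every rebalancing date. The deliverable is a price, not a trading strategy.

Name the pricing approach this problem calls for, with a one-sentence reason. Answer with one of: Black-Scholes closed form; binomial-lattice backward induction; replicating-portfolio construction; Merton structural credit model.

framework: binomial-lattice backward induction

Key observation: an American put (K = 109.2, S₀ = 85.24) on a 7-date tree has no closed form — the optimal stopping decision is embedded and must be resolved recursively from expiry.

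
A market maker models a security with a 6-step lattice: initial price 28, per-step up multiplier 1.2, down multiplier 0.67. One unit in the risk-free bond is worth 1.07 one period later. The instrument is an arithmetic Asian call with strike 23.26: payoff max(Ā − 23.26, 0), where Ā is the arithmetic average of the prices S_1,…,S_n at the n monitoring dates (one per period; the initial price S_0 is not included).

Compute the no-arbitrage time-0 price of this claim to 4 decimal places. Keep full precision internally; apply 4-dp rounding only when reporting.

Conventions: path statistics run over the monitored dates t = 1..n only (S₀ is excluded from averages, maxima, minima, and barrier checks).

price = 8.9325

Under the martingale measure an up-move has probability p* = 0.7547; value the claim as the probability-weighted average of per-path payoffs, discounted 6 periods at R = 1.07.
Enumerate all 2^6 = 64 price paths (U = up ×1.2, D = down ×0.67); each path with k up-moves has probability p*^k·(1−p*)^(6−k).
DDDDDD: Ā=8.6177, payoff=0.0000, prob=0.000218
UDDDDD: Ā=15.4346, payoff=0.0000, prob=0.000670
DUDDDD: Ā=12.9613, payoff=0.0000, prob=0.000670
UUDDDD: Ā=23.2143, payoff=0.0000, prob=0.002062
DDUDDD: Ā=11.3042, payoff=0.0000, prob=0.000670
UDUDDD: Ā=20.2463, payoff=0.0000, prob=0.002062
DUUDDD: Ā=17.7730, payoff=0.0000, prob=0.002062
UUUDDD: Ā=31.8322, payoff=8.5722, prob=0.006344
DDDUDD: Ā=10.1939, payoff=0.0000, prob=0.000670
UDDUDD: Ā=18.2577, payoff=0.0000, prob=0.002062
DUDUDD: Ā=15.7844, payoff=0.0000, prob=0.002062
UUDUDD: Ā=28.2706, payoff=5.0106, prob=0.006344
DDUUDD: Ā=14.1273, payoff=0.0000, prob=0.002062
UDUUDD: Ā=25.3026, payoff=2.0426, prob=0.006344
DUUUDD: Ā=22.8292, payoff=0.0000, prob=0.006344
UUUUDD: Ā=40.8882, payoff=17.6282, prob=0.019520
DDDDUD: Ā=9.4500, payoff=0.0000, prob=0.000670
UDDDUD: Ā=16.9254, payoff=0.0000, prob=0.002062
DUDDUD: Ā=14.4521, payoff=0.0000, prob=0.002062
UUDDUD: Ā=25.8843, payoff=2.6243, prob=0.006344
DDUDUD: Ā=12.7949, payoff=0.0000, prob=0.002062
UDUDUD: Ā=22.9163, payoff=0.0000, prob=0.006344
DUUDUD: Ā=20.4430, payoff=0.0000, prob=0.006344
UUUDUD: Ā=36.6143, payoff=13.3543, prob=0.019520
DDDUUD: Ā=11.6846, payoff=0.0000, prob=0.002062
UDDUUD: Ā=20.9277, payoff=0.0000, prob=0.006344
DUDUUD: Ā=18.4544, payoff=0.0000, prob=0.006344
UUDUUD: Ā=33.0527, payoff=9.7927, prob=0.019520
DDUUUD: Ā=16.7973, payoff=0.0000, prob=0.006344
UDUUUD: Ā=30.0847, payoff=6.8247, prob=0.019520
DUUUUD: Ā=27.6113, payoff=4.3513, prob=0.019520
UUUUUD: Ā=49.4531, payoff=26.1931, prob=0.060060
DDDDDU: Ā=8.9516, payoff=0.0000, prob=0.000670
UDDDDU: Ā=16.0327, payoff=0.0000, prob=0.002062
DUDDDU: Ā=13.5594, payoff=0.0000, prob=0.002062
UUDDDU: Ā=24.2855, payoff=1.0255, prob=0.006344
DDUDDU: Ā=11.9023, payoff=0.0000, prob=0.002062
UDUDDU: Ā=21.3175, payoff=0.0000, prob=0.006344
DUUDDU: Ā=18.8442, payoff=0.0000, prob=0.006344
UUUDDU: Ā=33.7507, payoff=10.4907, prob=0.019520
DDDUDU: Ā=10.7920, payoff=0.0000, prob=0.002062
UDDUDU: Ā=19.3289, payoff=0.0000, prob=0.006344
DUDUDU: Ā=16.8556, payoff=0.0000, prob=0.006344
UUDUDU: Ā=30.1891, payoff=6.9291, prob=0.019520
DDUUDU: Ā=15.1985, payoff=0.0000, prob=0.006344
UDUUDU: Ā=27.2211, payoff=3.9611, prob=0.019520
DUUUDU: Ā=24.7478, payoff=1.4878, prob=0.019520
UUUUDU: Ā=44.3244, payoff=21.0644, prob=0.060060
DDDDUU: Ā=10.0481, payoff=0.0000, prob=0.002062
UDDDUU: Ā=17.9966, payoff=0.0000, prob=0.006344
DUDDUU: Ā=15.5233, payoff=0.0000, prob=0.006344
UUDDUU: Ā=27.8029, payoff=4.5429, prob=0.019520
DDUDUU: Ā=13.8661, payoff=0.0000, prob=0.006344
UDUDUU: Ā=24.8349, payoff=1.5749, prob=0.019520
DUUDUU: Ā=22.3615, payoff=0.0000, prob=0.019520
UUUDUU: Ā=40.0505, payoff=16.7905, prob=0.060060
DDDUUU: Ā=12.7558, payoff=0.0000, prob=0.006344
UDDUUU: Ā=22.8463, payoff=0.0000, prob=0.019520
DUDUUU: Ā=20.3730, payoff=0.0000, prob=0.019520
UUDUUU: Ā=36.4889, payoff=13.2289, prob=0.060060
DDUUUU: Ā=18.7158, payoff=0.0000, prob=0.019520
UDUUUU: Ā=33.5209, payoff=10.2609, prob=0.060060
DUUUUU: Ā=31.0475, payoff=7.7875, prob=0.060060
UUUUUU: Ā=55.6076, payoff=32.3476, prob=0.184801
Price = Σ prob·payoff / R^6 = 13.405289 / 1.500730 = 8.9325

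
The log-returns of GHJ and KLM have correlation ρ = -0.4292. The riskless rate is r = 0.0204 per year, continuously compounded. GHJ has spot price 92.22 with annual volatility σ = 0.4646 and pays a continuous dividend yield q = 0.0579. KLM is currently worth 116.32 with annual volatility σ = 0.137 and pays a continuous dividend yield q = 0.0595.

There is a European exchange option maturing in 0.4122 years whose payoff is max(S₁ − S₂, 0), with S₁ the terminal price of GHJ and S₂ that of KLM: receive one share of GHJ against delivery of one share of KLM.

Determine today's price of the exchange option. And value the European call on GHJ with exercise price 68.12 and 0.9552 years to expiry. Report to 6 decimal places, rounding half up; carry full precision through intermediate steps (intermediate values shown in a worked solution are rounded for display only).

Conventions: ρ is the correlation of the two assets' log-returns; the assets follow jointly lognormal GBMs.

exchange price = 5.198697
price(GHJ call K=68.12) = 26.331792

σ_eff = √(σ₁² + σ₂² − 2ρσ₁σ₂) = √(0.4646² + 0.137² − 2·-0.4292·0.4646·0.137) = 0.537828
d₁ = (ln(S₁/S₂) + (q₂ − q₁ + σ_eff²/2)T) / (σ_eff√T) = (ln(92.22/116.32) + (0.0595 − 0.0579 + 0.144630)·0.4122) / 0.345301 = -0.497804
d₂ = d₁ − σ_eff√T = -0.497804 − 0.345301 = -0.843105
N(d₁) = 0.309311,  N(d₂) = 0.199585
V = S₁·e^{−q₁T}·N(d₁) − S₂·e^{−q₂T}·N(d₂) = 27.851960 − 22.653262 = 5.198697
[vanilla: GHJ call K=68.12]
σ√T = 0.4646·√0.9552 = 0.454074
d₁ = (ln(S/K) + (r−q+σ²/2)T) / (σ√T) = (ln(92.22/68.12) + (0.0204−0.0579+0.4646²/2)·0.9552) / 0.454074 = (0.302906 + 0.067271) / 0.454074 = 0.815237
d₂ = d₁ − σ√T = 0.815237 − 0.454074 = 0.361163
e^{−rT} = 0.980703
e^{−qT} = 0.946195
N(d₁) = 0.792532,  N(d₂) = 0.641011
price = S·e^{−qT}·N(d₁) − K·e^{−rT}·N(d₂) = 69.154843 − 42.823051 = 26.331792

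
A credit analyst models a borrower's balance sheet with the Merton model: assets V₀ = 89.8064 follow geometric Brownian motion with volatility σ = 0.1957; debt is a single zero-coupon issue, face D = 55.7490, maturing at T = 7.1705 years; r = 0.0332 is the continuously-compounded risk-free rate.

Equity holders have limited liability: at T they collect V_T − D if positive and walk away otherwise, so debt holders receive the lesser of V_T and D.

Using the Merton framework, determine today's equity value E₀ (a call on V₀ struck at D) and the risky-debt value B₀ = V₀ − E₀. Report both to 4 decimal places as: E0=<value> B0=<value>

Equity is a call on the firm's assets struck at D = 55.7490:
d₁ = [ln(V₀/D) + (r + σ²/2)T] / (σ√T)
   = [ln(89.8064/55.7490) + (0.0332 + 0.5·0.1957²)·7.1705] / (0.1957·√7.1705)
   = [0.476797 + 0.375370] / 0.524041 = 1.626145
d₂ = d₁ − σ√T = 1.626145 − 0.524041 = 1.102103
N(d₁) = 0.948041,  N(d₂) = 0.864792,  e^(−rT) = 0.788155
E₀ = V₀·N(d₁) − D·e^(−rT)·N(d₂)
   = 89.8064·0.948041 − 55.7490·0.788155·0.864792 = 47.142161
B₀ = V₀ − E₀ = 89.8064 − 47.142161 = 42.664239

E0=47.1422 B0=42.6642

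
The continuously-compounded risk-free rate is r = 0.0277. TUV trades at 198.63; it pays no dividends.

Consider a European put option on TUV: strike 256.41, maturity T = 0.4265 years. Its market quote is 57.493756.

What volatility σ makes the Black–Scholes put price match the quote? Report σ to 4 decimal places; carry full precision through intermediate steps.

At σ = 0.3170 the Black–Scholes value reproduces the quote:
σ√T = 0.317·√0.4265 = 0.207023
d₁ = (ln(S/K) + (r+σ²/2)T) / (σ√T) = (ln(198.63/256.41) + (0.0277+0.317²/2)·0.4265) / 0.207023 = (-0.255334 + 0.033243) / 0.207023 = -1.072782
d₂ = d₁ − σ√T = -1.072782 − 0.207023 = -1.279805
e^{−rT} = 0.988255
N(−d₁) = 0.858315,  N(−d₂) = 0.899693
V = K·e^{−rT}·N(−d₂) − S·N(−d₁) = 227.980961 − 170.487205 = 57.493756 (the quoted price), and the Black–Scholes price is strictly increasing in σ, so σ is unique

sigma = 0.3170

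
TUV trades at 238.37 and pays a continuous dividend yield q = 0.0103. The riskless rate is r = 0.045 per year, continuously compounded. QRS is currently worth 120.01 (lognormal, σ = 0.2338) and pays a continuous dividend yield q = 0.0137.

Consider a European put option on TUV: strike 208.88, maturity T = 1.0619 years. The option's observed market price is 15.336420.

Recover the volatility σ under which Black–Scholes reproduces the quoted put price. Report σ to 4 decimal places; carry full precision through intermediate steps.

sigma = 0.3402

At σ = 0.3402 the Black–Scholes value reproduces the quote:
σ√T = 0.3402·√1.0619 = 0.350571
d₁ = (ln(S/K) + (r−q+σ²/2)T) / (σ√T) = (ln(238.37/208.88) + (0.045−0.0103+0.3402²/2)·1.0619) / 0.350571 = (0.132064 + 0.098298) / 0.350571 = 0.657105
d₂ = d₁ − σ√T = 0.657105 − 0.350571 = 0.306534
e^{−rT} = 0.953338
e^{−qT} = 0.989122
N(−d₁) = 0.255557,  N(−d₂) = 0.379599
V = K·e^{−rT}·N(−d₂) − S·e^{−qT}·N(−d₁) = 75.590792 − 60.254372 = 15.336420 (the quoted price), and the Black–Scholes price is strictly increasing in σ, so σ is unique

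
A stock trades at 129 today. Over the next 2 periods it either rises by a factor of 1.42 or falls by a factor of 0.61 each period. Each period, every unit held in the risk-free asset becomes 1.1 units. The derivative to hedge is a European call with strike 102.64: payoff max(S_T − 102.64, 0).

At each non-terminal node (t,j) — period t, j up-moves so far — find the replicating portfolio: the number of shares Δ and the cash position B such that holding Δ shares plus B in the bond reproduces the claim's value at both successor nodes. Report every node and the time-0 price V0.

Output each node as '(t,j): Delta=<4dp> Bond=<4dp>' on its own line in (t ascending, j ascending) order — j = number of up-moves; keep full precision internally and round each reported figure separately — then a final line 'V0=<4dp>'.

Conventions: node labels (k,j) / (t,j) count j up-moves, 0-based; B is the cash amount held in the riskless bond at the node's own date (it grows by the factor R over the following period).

(0,0): Delta=0.8122 Bond=-53.5522
(1,0): Delta=0.1428 Bond=-6.2299
(1,1): Delta=1.0000 Bond=-93.3091
V0=51.2213

No-arbitrage ⇒ martingale measure with p* = (R−d)/(u−d) = 0.6049.
Expiry values: V(2,0)=0.0000, V(2,1)=9.0998, V(2,2)=157.4756
  t=1,j=0: stock 78.6900 → up 111.7398 (V=9.0998), down 48.0009 (V=0.0000). Price 5.0044; hedge Δ=0.1428, bond B=-6.2299.
  t=1,j=1: stock 183.1800 → up 260.1156 (V=157.4756), down 111.7398 (V=9.0998). Price 89.8709; hedge Δ=1.0000, bond B=-93.3091.
  t=0,j=0: stock 129.0000 → up 183.1800 (V=89.8709), down 78.6900 (V=5.0044). Price 51.2213; hedge Δ=0.8122, bond B=-53.5522.
Check: Δ(0,0)·S0 + B(0,0) = 51.2213 = V0.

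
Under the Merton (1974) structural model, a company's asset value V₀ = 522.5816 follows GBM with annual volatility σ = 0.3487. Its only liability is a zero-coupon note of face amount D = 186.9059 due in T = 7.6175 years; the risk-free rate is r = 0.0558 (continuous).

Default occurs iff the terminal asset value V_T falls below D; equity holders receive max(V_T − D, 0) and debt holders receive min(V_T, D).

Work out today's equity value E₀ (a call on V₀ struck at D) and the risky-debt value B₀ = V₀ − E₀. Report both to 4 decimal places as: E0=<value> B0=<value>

With assets at 522.5816 and a single debt payment of 186.9059 at 7.6175 years:
d₁ = [ln(V₀/D) + (r + σ²/2)T] / (σ√T)
   = [ln(522.5816/186.9059) + (0.0558 + 0.5·0.3487²)·7.6175] / (0.3487·√7.6175)
   = [1.028176 + 0.888169] / 0.962406 = 1.991203
d₂ = d₁ − σ√T = 1.991203 − 0.962406 = 1.028797
N(d₁) = 0.976771,  N(d₂) = 0.848212,  e^(−rT) = 0.653733
E₀ = V₀·N(d₁) − D·e^(−rT)·N(d₂)
   = 522.5816·0.976771 − 186.9059·0.653733·0.848212 = 406.802259
B₀ = V₀ − E₀ = 522.5816 − 406.802259 = 115.779341

E0=406.8023 B0=115.7793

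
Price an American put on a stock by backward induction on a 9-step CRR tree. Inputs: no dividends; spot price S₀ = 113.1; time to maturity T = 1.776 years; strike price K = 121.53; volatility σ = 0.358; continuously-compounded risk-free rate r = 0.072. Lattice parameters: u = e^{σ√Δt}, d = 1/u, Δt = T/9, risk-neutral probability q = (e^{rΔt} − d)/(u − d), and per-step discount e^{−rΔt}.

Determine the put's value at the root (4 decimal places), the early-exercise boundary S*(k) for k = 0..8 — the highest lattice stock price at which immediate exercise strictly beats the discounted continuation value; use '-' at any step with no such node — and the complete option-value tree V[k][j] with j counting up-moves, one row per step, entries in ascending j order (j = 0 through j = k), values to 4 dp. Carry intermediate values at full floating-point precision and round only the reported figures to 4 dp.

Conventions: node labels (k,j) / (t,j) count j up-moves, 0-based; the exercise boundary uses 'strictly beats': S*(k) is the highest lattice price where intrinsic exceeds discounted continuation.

params: Δt=0.19733 u=1.17237 d=0.85297 q=0.50513 e^(-rΔt)=0.98589
t_9 payoffs: 94.4989 84.3767 70.4642 51.3420 25.0592 0.0000 0.0000 0.0000 0.0000 0.0000
t_8: node(8,0) S=31.6906 payoff=89.8394 vs cont=88.1249 → 89.8394 [stop]  node(8,1) S=43.5576 payoff=77.9724 vs cont=76.2580 → 77.9724 [stop]  node(8,2) S=59.8682 payoff=61.6618 vs cont=59.9473 → 61.6618 [stop]  node(8,3) S=82.2867 payoff=39.2433 vs cont=37.5288 → 39.2433 [stop]  node(8,4) S=113.1000 payoff=8.4300 vs cont=12.2262 → 12.2262 [wait]  node(8,5) S=155.4518 payoff=0.0000 vs cont=0.0000 → 0.0000 [wait]  node(8,6) S=213.6627 payoff=0.0000 vs cont=0.0000 → 0.0000 [wait]  node(8,7) S=293.6714 payoff=0.0000 vs cont=0.0000 → 0.0000 [wait]  node(8,8) S=403.6405 payoff=0.0000 vs cont=0.0000 → 0.0000 [wait]  ⇒ S*(8)=82.2867
t_7: node(7,0) S=37.1533 payoff=84.3767 vs cont=82.6622 → 84.3767 [stop]  node(7,1) S=51.0658 payoff=70.4642 vs cont=68.7497 → 70.4642 [stop]  node(7,2) S=70.1880 payoff=51.3420 vs cont=49.6275 → 51.3420 [stop]  node(7,3) S=96.4708 payoff=25.0592 vs cont=25.2352 → 25.2352 [wait]  node(7,4) S=132.5956 payoff=0.0000 vs cont=5.9651 → 5.9651 [wait]  node(7,5) S=182.2477 payoff=0.0000 vs cont=0.0000 → 0.0000 [wait]  node(7,6) S=250.4928 payoff=0.0000 vs cont=0.0000 → 0.0000 [wait]  node(7,7) S=344.2930 payoff=0.0000 vs cont=0.0000 → 0.0000 [wait]  ⇒ S*(7)=70.1880
t_6: node(6,0) S=43.5576 payoff=77.9724 vs cont=76.2580 → 77.9724 [stop]  node(6,1) S=59.8682 payoff=61.6618 vs cont=59.9473 → 61.6618 [stop]  node(6,2) S=82.2867 payoff=39.2433 vs cont=37.6165 → 39.2433 [stop]  node(6,3) S=113.1000 payoff=8.4300 vs cont=15.2827 → 15.2827 [wait]  node(6,4) S=155.4518 payoff=0.0000 vs cont=2.9103 → 2.9103 [wait]  node(6,5) S=213.6627 payoff=0.0000 vs cont=0.0000 → 0.0000 [wait]  node(6,6) S=293.6714 payoff=0.0000 vs cont=0.0000 → 0.0000 [wait]  ⇒ S*(6)=82.2867
t_5: node(5,0) S=51.0658 payoff=70.4642 vs cont=68.7497 → 70.4642 [stop]  node(5,1) S=70.1880 payoff=51.3420 vs cont=49.6275 → 51.3420 [stop]  node(5,2) S=96.4708 payoff=25.0592 vs cont=26.7573 → 26.7573 [wait]  node(5,3) S=132.5956 payoff=0.0000 vs cont=8.9056 → 8.9056 [wait]  node(5,4) S=182.2477 payoff=0.0000 vs cont=1.4199 → 1.4199 [wait]  node(5,5) S=250.4928 payoff=0.0000 vs cont=0.0000 → 0.0000 [wait]  ⇒ S*(5)=70.1880
t_4: node(4,0) S=59.8682 payoff=61.6618 vs cont=59.9473 → 61.6618 [stop]  node(4,1) S=82.2867 payoff=39.2433 vs cont=38.3745 → 39.2433 [stop]  node(4,2) S=113.1000 payoff=8.4300 vs cont=17.4897 → 17.4897 [wait]  node(4,3) S=155.4518 payoff=0.0000 vs cont=5.0521 → 5.0521 [wait]  node(4,4) S=213.6627 payoff=0.0000 vs cont=0.6928 → 0.6928 [wait]  ⇒ S*(4)=82.2867
t_3: node(3,0) S=70.1880 payoff=51.3420 vs cont=49.6275 → 51.3420 [stop]  node(3,1) S=96.4708 payoff=25.0592 vs cont=27.8564 → 27.8564 [wait]  node(3,2) S=132.5956 payoff=0.0000 vs cont=11.0490 → 11.0490 [wait]  node(3,3) S=182.2477 payoff=0.0000 vs cont=2.8099 → 2.8099 [wait]  ⇒ S*(3)=70.1880
t_2: node(2,0) S=82.2867 payoff=39.2433 vs cont=38.9218 → 39.2433 [stop]  node(2,1) S=113.1000 payoff=8.4300 vs cont=19.0933 → 19.0933 [wait]  node(2,2) S=155.4518 payoff=0.0000 vs cont=6.7901 → 6.7901 [wait]  ⇒ S*(2)=82.2867
t_1: node(1,0) S=96.4708 payoff=25.0592 vs cont=28.6550 → 28.6550 [wait]  node(1,1) S=132.5956 payoff=0.0000 vs cont=12.6970 → 12.6970 [wait]  ⇒ S*(1)=-
t_0: node(0,0) S=113.1000 payoff=8.4300 vs cont=20.3036 → 20.3036 [wait]  ⇒ S*(0)=-

price = 20.3036
boundary = - - 82.2867 70.1880 82.2867 70.1880 82.2867 70.1880 82.2867
tree:
20.3036
28.6550 12.6970
39.2433 19.0933 6.7901
51.3420 27.8564 11.0490 2.8099
61.6618 39.2433 17.4897 5.0521 0.6928
70.4642 51.3420 26.7573 8.9056 1.4199 0.0000
77.9724 61.6618 39.2433 15.2827 2.9103 0.0000 0.0000
84.3767 70.4642 51.3420 25.2352 5.9651 0.0000 0.0000 0.0000
89.8394 77.9724 61.6618 39.2433 12.2262 0.0000 0.0000 0.0000 0.0000
94.4989 84.3767 70.4642 51.3420 25.0592 0.0000 0.0000 0.0000 0.0000 0.0000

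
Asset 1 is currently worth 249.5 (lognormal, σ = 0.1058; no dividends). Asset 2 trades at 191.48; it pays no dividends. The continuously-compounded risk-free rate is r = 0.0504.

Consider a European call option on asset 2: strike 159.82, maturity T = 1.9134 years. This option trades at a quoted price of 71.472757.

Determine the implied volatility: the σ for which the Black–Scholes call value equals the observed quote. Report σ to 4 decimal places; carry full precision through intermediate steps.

At σ = 0.4916 the Black–Scholes value reproduces the quote:
σ√T = 0.4916·√1.9134 = 0.680009
d₁ = (ln(S/K) + (r+σ²/2)T) / (σ√T) = (ln(191.48/159.82) + (0.0504+0.4916²/2)·1.9134) / 0.680009 = (0.180735 + 0.327642) / 0.680009 = 0.747603
d₂ = d₁ − σ√T = 0.747603 − 0.680009 = 0.067594
e^{−rT} = 0.908069
N(d₁) = 0.772650,  N(d₂) = 0.526945
V = S·N(d₁) − K·e^{−rT}·N(d₂) = 147.947045 − 76.474288 = 71.472757 (the quoted price), and the Black–Scholes price is strictly increasing in σ, so σ is unique

sigma = 0.4916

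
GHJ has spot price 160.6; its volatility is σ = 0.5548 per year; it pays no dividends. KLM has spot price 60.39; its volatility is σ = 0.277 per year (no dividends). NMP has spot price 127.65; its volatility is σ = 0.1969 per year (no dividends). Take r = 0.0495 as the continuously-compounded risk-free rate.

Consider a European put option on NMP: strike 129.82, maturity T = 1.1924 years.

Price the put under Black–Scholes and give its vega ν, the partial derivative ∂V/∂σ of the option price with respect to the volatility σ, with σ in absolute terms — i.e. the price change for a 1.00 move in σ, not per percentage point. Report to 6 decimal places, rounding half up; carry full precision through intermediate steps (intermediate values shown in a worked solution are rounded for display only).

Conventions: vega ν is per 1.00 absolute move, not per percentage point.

σ√T = 0.1969·√1.1924 = 0.215009
d₁ = (ln(S/K) + (r+σ²/2)T) / (σ√T) = (ln(127.65/129.82) + (0.0495+0.1969²/2)·1.1924) / 0.215009 = (-0.016857 + 0.082138) / 0.215009 = 0.303622
d₂ = d₁ − σ√T = 0.303622 − 0.215009 = 0.088613
e^{−rT} = 0.942684
N(−d₁) = 0.380708,  N(−d₂) = 0.464695
Put price V = K·e^{−rT}·N(−d₂) − S·N(−d₁) = 56.869000 − 48.597361 = 8.271640
φ(d₁) = (1/√(2π))·e^{−d₁²/2} = 0.380971
ν = S·φ(d₁)·√T = 53.103585

price = 8.271640
ν = 53.103585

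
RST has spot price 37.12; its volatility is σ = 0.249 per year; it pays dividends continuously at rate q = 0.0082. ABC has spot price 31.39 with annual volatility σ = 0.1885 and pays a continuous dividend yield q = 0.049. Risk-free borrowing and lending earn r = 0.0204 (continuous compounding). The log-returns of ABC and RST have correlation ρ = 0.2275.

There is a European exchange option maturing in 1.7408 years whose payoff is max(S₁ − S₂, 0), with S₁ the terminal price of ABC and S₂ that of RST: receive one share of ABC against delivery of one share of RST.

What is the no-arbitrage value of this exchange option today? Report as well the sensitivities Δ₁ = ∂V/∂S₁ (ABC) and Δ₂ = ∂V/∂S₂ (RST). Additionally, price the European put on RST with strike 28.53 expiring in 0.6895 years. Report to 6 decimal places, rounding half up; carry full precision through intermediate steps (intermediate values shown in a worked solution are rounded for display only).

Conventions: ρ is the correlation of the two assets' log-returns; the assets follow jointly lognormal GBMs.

σ_eff = √(σ₁² + σ₂² − 2ρσ₁σ₂) = √(0.1885² + 0.249² − 2·0.2275·0.1885·0.249) = 0.276002
d₁ = (ln(S₁/S₂) + (q₂ − q₁ + σ_eff²/2)T) / (σ_eff√T) = (ln(31.39/37.12) + (0.0082 − 0.049 + 0.038089)·1.7408) / 0.364155 = -0.473387
d₂ = d₁ − σ_eff√T = -0.473387 − 0.364155 = -0.837543
N(d₁) = 0.317968,  N(d₂) = 0.201144
V = S₁·e^{−q₁T}·N(d₁) − S₂·e^{−q₂T}·N(d₂) = 9.164954 − 7.360633 = 1.804322
Δ₁ = e^{−q₁T}·N(d₁) = 0.291971;  Δ₂ = −e^{−q₂T}·N(d₂) = -0.198293
[vanilla: RST put K=28.53]
σ√T = 0.249·√0.6895 = 0.206760
d₁ = (ln(S/K) + (r−q+σ²/2)T) / (σ√T) = (ln(37.12/28.53) + (0.0204−0.0082+0.249²/2)·0.6895) / 0.206760 = (0.263200 + 0.029787) / 0.206760 = 1.417037
d₂ = d₁ − σ√T = 1.417037 − 0.206760 = 1.210277
e^{−rT} = 0.986033
e^{−qT} = 0.994362
N(−d₁) = 0.078236,  N(−d₂) = 0.113086
price = K·e^{−rT}·N(−d₂) − S·e^{−qT}·N(−d₁) = 3.181290 − 2.887751 = 0.293540

exchange price = 1.804322
Δ1 = 0.291971
Δ2 = -0.198293
price(RST put K=28.53) = 0.293540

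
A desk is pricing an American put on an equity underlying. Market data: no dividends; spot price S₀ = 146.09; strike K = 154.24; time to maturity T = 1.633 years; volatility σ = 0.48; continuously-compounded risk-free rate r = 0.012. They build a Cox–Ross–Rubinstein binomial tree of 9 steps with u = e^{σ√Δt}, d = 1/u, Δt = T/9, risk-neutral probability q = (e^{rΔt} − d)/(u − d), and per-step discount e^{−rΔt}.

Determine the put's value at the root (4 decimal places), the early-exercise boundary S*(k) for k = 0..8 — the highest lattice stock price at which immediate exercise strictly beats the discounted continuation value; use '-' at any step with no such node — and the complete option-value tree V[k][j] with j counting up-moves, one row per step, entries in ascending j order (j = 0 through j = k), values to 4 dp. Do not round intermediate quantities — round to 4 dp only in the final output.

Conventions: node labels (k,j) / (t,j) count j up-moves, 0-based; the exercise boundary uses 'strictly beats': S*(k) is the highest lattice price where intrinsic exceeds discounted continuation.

params: Δt=0.18144 u=1.22687 d=0.81509 q=0.45436 e^(-rΔt)=0.99783
t_9 payoffs: 131.0421 119.3225 101.6823 75.1302 35.1642 0.0000 0.0000 0.0000 0.0000 0.0000
t_8: node(8,0) S=28.4607 payoff=125.7793 vs cont=125.4438 → 125.7793 [stop]  node(8,1) S=42.8390 payoff=111.4010 vs cont=111.0655 → 111.4010 [stop]  node(8,2) S=64.4812 payoff=89.7588 vs cont=89.4233 → 89.7588 [stop]  node(8,3) S=97.0570 payoff=57.1830 vs cont=56.8475 → 57.1830 [stop]  node(8,4) S=146.0900 payoff=8.1500 vs cont=19.1454 → 19.1454 [wait]  node(8,5) S=219.8944 payoff=0.0000 vs cont=0.0000 → 0.0000 [wait]  node(8,6) S=330.9846 payoff=0.0000 vs cont=0.0000 → 0.0000 [wait]  node(8,7) S=498.1973 payoff=0.0000 vs cont=0.0000 → 0.0000 [wait]  node(8,8) S=749.8856 payoff=0.0000 vs cont=0.0000 → 0.0000 [wait]  ⇒ S*(8)=97.0570
t_7: node(7,0) S=34.9175 payoff=119.3225 vs cont=118.9871 → 119.3225 [stop]  node(7,1) S=52.5577 payoff=101.6823 vs cont=101.3468 → 101.6823 [stop]  node(7,2) S=79.1098 payoff=75.1302 vs cont=74.7948 → 75.1302 [stop]  node(7,3) S=119.0758 payoff=35.1642 vs cont=39.8136 → 39.8136 [wait]  node(7,4) S=179.2327 payoff=0.0000 vs cont=10.4239 → 10.4239 [wait]  node(7,5) S=269.7807 payoff=0.0000 vs cont=0.0000 → 0.0000 [wait]  node(7,6) S=406.0734 payoff=0.0000 vs cont=0.0000 → 0.0000 [wait]  node(7,7) S=611.2209 payoff=0.0000 vs cont=0.0000 → 0.0000 [wait]  ⇒ S*(7)=79.1098
t_6: node(6,0) S=42.8390 payoff=111.4010 vs cont=111.0655 → 111.4010 [stop]  node(6,1) S=64.4812 payoff=89.7588 vs cont=89.4233 → 89.7588 [stop]  node(6,2) S=97.0570 payoff=57.1830 vs cont=58.9555 → 58.9555 [wait]  node(6,3) S=146.0900 payoff=8.1500 vs cont=26.4027 → 26.4027 [wait]  node(6,4) S=219.8944 payoff=0.0000 vs cont=5.6754 → 5.6754 [wait]  node(6,5) S=330.9846 payoff=0.0000 vs cont=0.0000 → 0.0000 [wait]  node(6,6) S=498.1973 payoff=0.0000 vs cont=0.0000 → 0.0000 [wait]  ⇒ S*(6)=64.4812
t_5: node(5,0) S=52.5577 payoff=101.6823 vs cont=101.3468 → 101.6823 [stop]  node(5,1) S=79.1098 payoff=75.1302 vs cont=75.5984 → 75.5984 [wait]  node(5,2) S=119.0758 payoff=35.1642 vs cont=44.0689 → 44.0689 [wait]  node(5,3) S=179.2327 payoff=0.0000 vs cont=16.9482 → 16.9482 [wait]  node(5,4) S=269.7807 payoff=0.0000 vs cont=3.0900 → 3.0900 [wait]  node(5,5) S=406.0734 payoff=0.0000 vs cont=0.0000 → 0.0000 [wait]  ⇒ S*(5)=52.5577
t_4: node(4,0) S=64.4812 payoff=89.7588 vs cont=89.6355 → 89.7588 [stop]  node(4,1) S=97.0570 payoff=57.1830 vs cont=61.1395 → 61.1395 [wait]  node(4,2) S=146.0900 payoff=8.1500 vs cont=31.6774 → 31.6774 [wait]  node(4,3) S=219.8944 payoff=0.0000 vs cont=10.6285 → 10.6285 [wait]  node(4,4) S=330.9846 payoff=0.0000 vs cont=1.6824 → 1.6824 [wait]  ⇒ S*(4)=64.4812
t_3: node(3,0) S=79.1098 payoff=75.1302 vs cont=76.5885 → 76.5885 [wait]  node(3,1) S=119.0758 payoff=35.1642 vs cont=47.6494 → 47.6494 [wait]  node(3,2) S=179.2327 payoff=0.0000 vs cont=22.0656 → 22.0656 [wait]  node(3,3) S=269.7807 payoff=0.0000 vs cont=6.5495 → 6.5495 [wait]  ⇒ S*(3)=-
t_2: node(2,0) S=97.0570 payoff=57.1830 vs cont=63.3019 → 63.3019 [wait]  node(2,1) S=146.0900 payoff=8.1500 vs cont=35.9469 → 35.9469 [wait]  node(2,2) S=219.8944 payoff=0.0000 vs cont=14.9831 → 14.9831 [wait]  ⇒ S*(2)=-
t_1: node(1,0) S=119.0758 payoff=35.1642 vs cont=50.7624 → 50.7624 [wait]  node(1,1) S=179.2327 payoff=0.0000 vs cont=26.3644 → 26.3644 [wait]  ⇒ S*(1)=-
t_0: node(0,0) S=146.0900 payoff=8.1500 vs cont=39.5908 → 39.5908 [wait]  ⇒ S*(0)=-

price = 39.5908
boundary = - - - - 64.4812 52.5577 64.4812 79.1098 97.0570
tree:
39.5908
50.7624 26.3644
63.3019 35.9469 14.9831
76.5885 47.6494 22.0656 6.5495
89.7588 61.1395 31.6774 10.6285 1.6824
101.6823 75.5984 44.0689 16.9482 3.0900 0.0000
111.4010 89.7588 58.9555 26.4027 5.6754 0.0000 0.0000
119.3225 101.6823 75.1302 39.8136 10.4239 0.0000 0.0000 0.0000
125.7793 111.4010 89.7588 57.1830 19.1454 0.0000 0.0000 0.0000 0.0000
131.0421 119.3225 101.6823 75.1302 35.1642 0.0000 0.0000 0.0000 0.0000 0.0000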